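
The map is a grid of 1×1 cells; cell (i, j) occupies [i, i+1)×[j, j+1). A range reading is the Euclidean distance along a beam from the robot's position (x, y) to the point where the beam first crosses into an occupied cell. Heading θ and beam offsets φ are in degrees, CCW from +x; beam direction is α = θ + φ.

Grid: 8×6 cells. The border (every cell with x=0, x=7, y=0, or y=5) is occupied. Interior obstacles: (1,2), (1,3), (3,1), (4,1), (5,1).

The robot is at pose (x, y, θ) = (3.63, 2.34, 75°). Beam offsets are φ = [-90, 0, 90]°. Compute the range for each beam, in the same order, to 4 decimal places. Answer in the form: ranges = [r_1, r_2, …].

beam 1: φ=-90°, α=345°
  direction (0.9659, -0.2588); cell (3,2); t to first gridline: x 0.3831, y 1.3137 (then +1.0353 / +3.8637)
    (4,2) via x @ 0.3831
    (4,1) via y @ 1.3137  # hit
  → r_1 = 1.3137
beam 2: φ=0°, α=75°
  direction (0.2588, 0.9659); cell (3,2); t to first gridline: x 1.4296, y 0.6833 (then +3.8637 / +1.0353)
    (3,3) via y @ 0.6833
    (4,3) via x @ 1.4296
    (4,4) via y @ 1.7186
    (4,5) via y @ 2.7538  # hit
  → r_2 = 2.7538
beam 3: φ=90°, α=165°
  direction (-0.9659, 0.2588); cell (3,2); t to first gridline: x 0.6522, y 2.5500 (then +1.0353 / +3.8637)
    (2,2) via x @ 0.6522
    (1,2) via x @ 1.6875  # hit
  → r_3 = 1.6875

ranges = [1.3137, 2.7538, 1.6875]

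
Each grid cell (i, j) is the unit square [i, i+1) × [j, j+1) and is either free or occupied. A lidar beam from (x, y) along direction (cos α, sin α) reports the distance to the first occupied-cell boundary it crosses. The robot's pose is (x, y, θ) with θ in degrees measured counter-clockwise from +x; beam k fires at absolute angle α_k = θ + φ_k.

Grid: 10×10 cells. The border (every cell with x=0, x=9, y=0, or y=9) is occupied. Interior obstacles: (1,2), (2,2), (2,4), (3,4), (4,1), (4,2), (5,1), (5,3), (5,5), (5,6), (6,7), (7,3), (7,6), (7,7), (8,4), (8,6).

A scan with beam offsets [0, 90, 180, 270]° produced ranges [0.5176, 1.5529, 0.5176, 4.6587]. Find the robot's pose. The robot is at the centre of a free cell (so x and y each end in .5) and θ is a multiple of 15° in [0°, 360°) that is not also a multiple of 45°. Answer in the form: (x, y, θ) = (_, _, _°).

Enumerate (i+0.5, j+0.5, θ) over the 48 free cells and 16 admissible headings. For each, cast all 4 beams and compare to the given ranges.
  (3.5, 7.5, 120°): beam 1 = 1.7321 ≠ 0.5176 ✗
  (6.5, 5.5, 195°): beam 2 = 1.9319 ≠ 1.5529 ✗
  (4.5, 8.5, 345°): beam 1 = 1.9319 ≠ 0.5176 ✗
  …
  (1.5, 4.5, 165°): r_1=0.5176, r_2=1.5529, r_3=0.5176, r_4=4.6587 — all match ✓
Unique over the lattice → pose = (1.5, 4.5, 165°).

(x, y, θ) = (1.5, 4.5, 165°)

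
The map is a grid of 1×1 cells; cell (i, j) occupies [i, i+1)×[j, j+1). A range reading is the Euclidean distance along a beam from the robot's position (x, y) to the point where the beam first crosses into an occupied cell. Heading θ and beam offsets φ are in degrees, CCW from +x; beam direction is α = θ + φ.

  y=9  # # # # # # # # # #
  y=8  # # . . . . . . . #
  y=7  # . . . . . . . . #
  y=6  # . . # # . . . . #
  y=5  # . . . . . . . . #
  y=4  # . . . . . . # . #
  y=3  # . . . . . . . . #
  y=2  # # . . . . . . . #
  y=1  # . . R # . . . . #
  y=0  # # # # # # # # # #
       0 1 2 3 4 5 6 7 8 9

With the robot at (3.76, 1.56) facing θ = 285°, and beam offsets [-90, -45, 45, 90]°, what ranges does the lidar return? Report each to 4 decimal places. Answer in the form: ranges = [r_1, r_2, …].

ranges = [2.1637, 0.6466, 0.2771, 0.2485]

beam 1: φ=-90°, α=195°
  cosα=-0.9659 sinα=-0.2588 | (3,1) | tMaxX 0.7868 tMaxY 2.1637 | tΔX 1.0353 tΔY 3.8637
    t=0.7868 [x] (2,1)
    t=1.8221 [x] (1,1)
    t=2.1637 [y] (1,0) — stop
  → r_1 = 2.1637
beam 2: φ=-45°, α=240°
  cosα=-0.5000 sinα=-0.8660 | (3,1) | tMaxX 1.5200 tMaxY 0.6466 | tΔX 2.0000 tΔY 1.1547
    t=0.6466 [y] (3,0) — stop
  → r_2 = 0.6466
beam 3: φ=45°, α=330°
  cosα=0.8660 sinα=-0.5000 | (3,1) | tMaxX 0.2771 tMaxY 1.1200 | tΔX 1.1547 tΔY 2.0000
    t=0.2771 [x] (4,1) — stop
  → r_3 = 0.2771
beam 4: φ=90°, α=15°
  cosα=0.9659 sinα=0.2588 | (3,1) | tMaxX 0.2485 tMaxY 1.7000 | tΔX 1.0353 tΔY 3.8637
    t=0.2485 [x] (4,1) — stop
  → r_4 = 0.2485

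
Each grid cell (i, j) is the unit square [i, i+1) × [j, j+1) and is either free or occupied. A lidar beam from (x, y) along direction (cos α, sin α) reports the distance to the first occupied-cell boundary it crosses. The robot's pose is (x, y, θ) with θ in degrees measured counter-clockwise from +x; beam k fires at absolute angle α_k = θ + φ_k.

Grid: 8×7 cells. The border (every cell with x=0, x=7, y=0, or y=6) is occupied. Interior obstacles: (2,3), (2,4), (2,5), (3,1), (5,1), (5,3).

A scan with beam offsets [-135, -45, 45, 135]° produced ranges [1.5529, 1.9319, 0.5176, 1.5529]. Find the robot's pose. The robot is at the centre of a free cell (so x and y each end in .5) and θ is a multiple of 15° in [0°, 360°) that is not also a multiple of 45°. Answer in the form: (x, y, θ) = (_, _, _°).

(x, y, θ) = (3.5, 3.5, 150°)

Candidates: 24 free-cell centres × 16 headings = 384 poses. Raycast each; keep the one whose scan matches to 4 dp.
  (3.5, 3.5, 105°): beam 1 = 4.0415 ≠ 1.5529 ✗
  (6.5, 1.5, 240°): beam 1 = 1.9319 ≠ 1.5529 ✗
  (3.5, 4.5, 150°): beam 1 = 3.6235 ≠ 1.5529 ✗
  (1.5, 1.5, 105°): beam 1 = 1.0000 ≠ 1.5529 ✗
  …
  (3.5, 3.5, 150°): r_1=1.5529, r_2=1.9319, r_3=0.5176, r_4=1.5529 — all match ✓
Unique over the lattice → pose = (3.5, 3.5, 150°).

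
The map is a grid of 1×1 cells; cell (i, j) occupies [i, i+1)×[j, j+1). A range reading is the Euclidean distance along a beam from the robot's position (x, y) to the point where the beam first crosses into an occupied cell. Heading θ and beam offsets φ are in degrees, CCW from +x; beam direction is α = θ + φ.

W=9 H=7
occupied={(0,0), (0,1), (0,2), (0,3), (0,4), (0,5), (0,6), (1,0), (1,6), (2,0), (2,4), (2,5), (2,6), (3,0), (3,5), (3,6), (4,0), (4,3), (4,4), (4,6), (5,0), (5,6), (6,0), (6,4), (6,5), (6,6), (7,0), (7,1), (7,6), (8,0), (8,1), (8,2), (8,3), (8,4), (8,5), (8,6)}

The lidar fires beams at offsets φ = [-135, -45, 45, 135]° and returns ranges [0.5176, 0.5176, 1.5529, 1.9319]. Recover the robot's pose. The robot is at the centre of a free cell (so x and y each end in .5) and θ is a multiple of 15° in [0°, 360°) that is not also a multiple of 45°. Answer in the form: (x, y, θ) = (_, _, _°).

(x, y, θ) = (5.5, 5.5, 120°)

Enumerate (i+0.5, j+0.5, θ) over the 27 free cells and 16 admissible headings. For each, cast all 4 beams and compare to the given ranges.
  (2.5, 3.5, 255°): beam 1 = 0.5774 ≠ 0.5176 ✗
  (6.5, 1.5, 15°): beam 1 = 0.5774 ≠ 0.5176 ✗
  (3.5, 1.5, 120°): beam 1 = 1.9319 ≠ 0.5176 ✗
  (6.5, 3.5, 165°): beam 1 = 1.7321 ≠ 0.5176 ✗
  (3.5, 2.5, 30°): beam 1 = 1.5529 ≠ 0.5176 ✗
  …
  (5.5, 5.5, 120°): r_1=0.5176, r_2=0.5176, r_3=1.5529, r_4=1.9319 — all match ✓
Unique over the lattice → pose = (5.5, 5.5, 120°).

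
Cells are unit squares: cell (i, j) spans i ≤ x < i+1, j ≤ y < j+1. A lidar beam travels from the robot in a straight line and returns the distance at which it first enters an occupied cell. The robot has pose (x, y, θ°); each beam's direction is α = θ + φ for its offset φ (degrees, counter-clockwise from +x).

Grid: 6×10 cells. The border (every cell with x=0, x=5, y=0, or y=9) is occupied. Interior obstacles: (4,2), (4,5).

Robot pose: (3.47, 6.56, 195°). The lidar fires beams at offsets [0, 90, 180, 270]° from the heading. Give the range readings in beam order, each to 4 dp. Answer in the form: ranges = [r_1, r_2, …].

beam 1: φ=0°, α=195°
  d=(-0.9659,-0.2588)  start (3,6)  tX=0.4866 tY=2.1637  stride 1/|dx|=1.0353 1/|dy|=3.8637
    cross x-line → (2,6), t=0.4866
    cross x-line → (1,6), t=1.5219
    cross y-line → (1,5), t=2.1637
    cross x-line → (0,5), t=2.5571 (wall)
  → r_1 = 2.5571
beam 2: φ=90°, α=285°
  d=(0.2588,-0.9659)  start (3,6)  tX=2.0478 tY=0.5798  stride 1/|dx|=3.8637 1/|dy|=1.0353
    cross y-line → (3,5), t=0.5798
    cross y-line → (3,4), t=1.6150
    cross x-line → (4,4), t=2.0478
    cross y-line → (4,3), t=2.6503
    cross y-line → (4,2), t=3.6856 (wall)
  → r_2 = 3.6856
beam 3: φ=180°, α=15°
  d=(0.9659,0.2588)  start (3,6)  tX=0.5487 tY=1.7000  stride 1/|dx|=1.0353 1/|dy|=3.8637
    cross x-line → (4,6), t=0.5487
    cross x-line → (5,6), t=1.5840 (wall)
  → r_3 = 1.5840
beam 4: φ=270°, α=105°
  d=(-0.2588,0.9659)  start (3,6)  tX=1.8159 tY=0.4555  stride 1/|dx|=3.8637 1/|dy|=1.0353
    cross y-line → (3,7), t=0.4555
    cross y-line → (3,8), t=1.4908
    cross x-line → (2,8), t=1.8159
    cross y-line → (2,9), t=2.5261 (wall)
  → r_4 = 2.5261

ranges = [2.5571, 3.6856, 1.5840, 2.5261]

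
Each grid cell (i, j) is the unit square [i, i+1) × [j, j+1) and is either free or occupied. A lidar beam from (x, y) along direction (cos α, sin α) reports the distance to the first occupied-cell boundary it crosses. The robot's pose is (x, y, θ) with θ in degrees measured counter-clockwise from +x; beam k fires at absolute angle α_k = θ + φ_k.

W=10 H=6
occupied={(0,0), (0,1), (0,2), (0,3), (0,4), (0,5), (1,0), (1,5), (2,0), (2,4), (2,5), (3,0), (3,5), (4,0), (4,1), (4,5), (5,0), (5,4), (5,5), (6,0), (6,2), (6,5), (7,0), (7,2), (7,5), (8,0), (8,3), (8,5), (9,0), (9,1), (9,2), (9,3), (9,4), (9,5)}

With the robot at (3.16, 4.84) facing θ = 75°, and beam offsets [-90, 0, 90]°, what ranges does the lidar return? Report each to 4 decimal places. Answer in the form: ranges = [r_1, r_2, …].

ranges = [1.9049, 0.1656, 0.1656]

beam 1: φ=-90°, α=345°
  d=(0.9659,-0.2588)  start (3,4)  tX=0.8696 tY=3.2455  stride 1/|dx|=1.0353 1/|dy|=3.8637
    cross x-line → (4,4), t=0.8696
    cross x-line → (5,4), t=1.9049 (wall)
  → r_1 = 1.9049
beam 2: φ=0°, α=75°
  d=(0.2588,0.9659)  start (3,4)  tX=3.2455 tY=0.1656  stride 1/|dx|=3.8637 1/|dy|=1.0353
    cross y-line → (3,5), t=0.1656 (wall)
  → r_2 = 0.1656
beam 3: φ=90°, α=165°
  d=(-0.9659,0.2588)  start (3,4)  tX=0.1656 tY=0.6182  stride 1/|dx|=1.0353 1/|dy|=3.8637
    cross x-line → (2,4), t=0.1656 (wall)
  → r_3 = 0.1656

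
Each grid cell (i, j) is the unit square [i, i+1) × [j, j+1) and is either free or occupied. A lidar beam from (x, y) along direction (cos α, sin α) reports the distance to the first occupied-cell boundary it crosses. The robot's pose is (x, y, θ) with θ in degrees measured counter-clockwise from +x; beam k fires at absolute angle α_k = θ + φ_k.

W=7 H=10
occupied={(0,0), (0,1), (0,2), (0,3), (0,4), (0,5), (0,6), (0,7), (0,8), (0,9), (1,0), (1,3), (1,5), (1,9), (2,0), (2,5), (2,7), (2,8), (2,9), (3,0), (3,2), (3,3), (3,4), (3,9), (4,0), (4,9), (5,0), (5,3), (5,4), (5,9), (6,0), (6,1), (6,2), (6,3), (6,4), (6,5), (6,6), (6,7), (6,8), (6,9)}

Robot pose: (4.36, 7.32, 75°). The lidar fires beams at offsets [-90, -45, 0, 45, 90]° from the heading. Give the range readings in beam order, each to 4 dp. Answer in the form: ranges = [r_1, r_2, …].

ranges = [1.6979, 1.8937, 1.7393, 1.9399, 1.4080]

beam 1: φ=-90°, α=345°
  cosα=0.9659 sinα=-0.2588 | (4,7) | tMaxX 0.6626 tMaxY 1.2364 | tΔX 1.0353 tΔY 3.8637
    t=0.6626 [x] (5,7)
    t=1.2364 [y] (5,6)
    t=1.6979 [x] (6,6) — stop
  → r_1 = 1.6979
beam 2: φ=-45°, α=30°
  cosα=0.8660 sinα=0.5000 | (4,7) | tMaxX 0.7390 tMaxY 1.3600 | tΔX 1.1547 tΔY 2.0000
    t=0.7390 [x] (5,7)
    t=1.3600 [y] (5,8)
    t=1.8937 [x] (6,8) — stop
  → r_2 = 1.8937
beam 3: φ=0°, α=75°
  cosα=0.2588 sinα=0.9659 | (4,7) | tMaxX 2.4728 tMaxY 0.7040 | tΔX 3.8637 tΔY 1.0353
    t=0.7040 [y] (4,8)
    t=1.7393 [y] (4,9) — stop
  → r_3 = 1.7393
beam 4: φ=45°, α=120°
  cosα=-0.5000 sinα=0.8660 | (4,7) | tMaxX 0.7200 tMaxY 0.7852 | tΔX 2.0000 tΔY 1.1547
    t=0.7200 [x] (3,7)
    t=0.7852 [y] (3,8)
    t=1.9399 [y] (3,9) — stop
  → r_4 = 1.9399
beam 5: φ=90°, α=165°
  cosα=-0.9659 sinα=0.2588 | (4,7) | tMaxX 0.3727 tMaxY 2.6273 | tΔX 1.0353 tΔY 3.8637
    t=0.3727 [x] (3,7)
    t=1.4080 [x] (2,7) — stop
  → r_5 = 1.4080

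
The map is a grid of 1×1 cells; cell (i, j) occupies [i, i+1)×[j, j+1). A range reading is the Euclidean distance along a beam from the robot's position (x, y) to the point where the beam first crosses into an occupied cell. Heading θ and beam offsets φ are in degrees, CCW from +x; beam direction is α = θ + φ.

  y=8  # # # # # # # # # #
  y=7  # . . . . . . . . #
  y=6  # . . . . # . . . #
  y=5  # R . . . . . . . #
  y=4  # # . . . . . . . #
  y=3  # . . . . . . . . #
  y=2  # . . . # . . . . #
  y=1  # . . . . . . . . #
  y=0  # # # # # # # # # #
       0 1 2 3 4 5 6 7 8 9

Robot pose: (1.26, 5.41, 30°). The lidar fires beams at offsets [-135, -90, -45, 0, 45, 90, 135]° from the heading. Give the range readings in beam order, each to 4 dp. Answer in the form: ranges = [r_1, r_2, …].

beam 1: φ=-135°, α=255°
  d=(-0.2588,-0.9659)  start (1,5)  tX=1.0046 tY=0.4245  stride 1/|dx|=3.8637 1/|dy|=1.0353
    cross y-line → (1,4), t=0.4245 (wall)
  → r_1 = 0.4245
beam 2: φ=-90°, α=300°
  d=(0.5000,-0.8660)  start (1,5)  tX=1.4800 tY=0.4734  stride 1/|dx|=2.0000 1/|dy|=1.1547
    cross y-line → (1,4), t=0.4734 (wall)
  → r_2 = 0.4734
beam 3: φ=-45°, α=345°
  d=(0.9659,-0.2588)  start (1,5)  tX=0.7661 tY=1.5841  stride 1/|dx|=1.0353 1/|dy|=3.8637
    cross x-line → (2,5), t=0.7661
    cross y-line → (2,4), t=1.5841
    cross x-line → (3,4), t=1.8014
    cross x-line → (4,4), t=2.8367
    cross x-line → (5,4), t=3.8719
    cross x-line → (6,4), t=4.9072
    cross y-line → (6,3), t=5.4478
    cross x-line → (7,3), t=5.9425
    cross x-line → (8,3), t=6.9778
    cross x-line → (9,3), t=8.0130 (wall)
  → r_3 = 8.0130
beam 4: φ=0°, α=30°
  d=(0.8660,0.5000)  start (1,5)  tX=0.8545 tY=1.1800  stride 1/|dx|=1.1547 1/|dy|=2.0000
    cross x-line → (2,5), t=0.8545
    cross y-line → (2,6), t=1.1800
    cross x-line → (3,6), t=2.0092
    cross x-line → (4,6), t=3.1639
    cross y-line → (4,7), t=3.1800
    cross x-line → (5,7), t=4.3186
    cross y-line → (5,8), t=5.1800 (wall)
  → r_4 = 5.1800
beam 5: φ=45°, α=75°
  d=(0.2588,0.9659)  start (1,5)  tX=2.8591 tY=0.6108  stride 1/|dx|=3.8637 1/|dy|=1.0353
    cross y-line → (1,6), t=0.6108
    cross y-line → (1,7), t=1.6461
    cross y-line → (1,8), t=2.6814 (wall)
  → r_5 = 2.6814
beam 6: φ=90°, α=120°
  d=(-0.5000,0.8660)  start (1,5)  tX=0.5200 tY=0.6813  stride 1/|dx|=2.0000 1/|dy|=1.1547
    cross x-line → (0,5), t=0.5200 (wall)
  → r_6 = 0.5200
beam 7: φ=135°, α=165°
  d=(-0.9659,0.2588)  start (1,5)  tX=0.2692 tY=2.2796  stride 1/|dx|=1.0353 1/|dy|=3.8637
    cross x-line → (0,5), t=0.2692 (wall)
  → r_7 = 0.2692

ranges = [0.4245, 0.4734, 8.0130, 5.1800, 2.6814, 0.5200, 0.2692]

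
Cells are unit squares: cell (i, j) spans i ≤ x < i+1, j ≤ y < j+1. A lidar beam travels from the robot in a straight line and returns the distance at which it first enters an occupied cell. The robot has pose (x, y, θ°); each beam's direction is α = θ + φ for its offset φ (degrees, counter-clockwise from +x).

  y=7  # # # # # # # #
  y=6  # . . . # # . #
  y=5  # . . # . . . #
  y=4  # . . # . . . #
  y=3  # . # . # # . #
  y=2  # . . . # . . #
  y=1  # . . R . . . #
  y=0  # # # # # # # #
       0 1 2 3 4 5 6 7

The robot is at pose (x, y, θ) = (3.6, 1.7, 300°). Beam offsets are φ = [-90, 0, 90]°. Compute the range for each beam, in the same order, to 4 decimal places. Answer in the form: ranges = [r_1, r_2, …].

ranges = [1.4000, 0.8083, 0.6000]

beam 1: φ=-90°, α=210°
  d=(-0.8660,-0.5000)  start (3,1)  tX=0.6928 tY=1.4000  stride 1/|dx|=1.1547 1/|dy|=2.0000
    cross x-line → (2,1), t=0.6928
    cross y-line → (2,0), t=1.4000 (wall)
  → r_1 = 1.4000
beam 2: φ=0°, α=300°
  d=(0.5000,-0.8660)  start (3,1)  tX=0.8000 tY=0.8083  stride 1/|dx|=2.0000 1/|dy|=1.1547
    cross x-line → (4,1), t=0.8000
    cross y-line → (4,0), t=0.8083 (wall)
  → r_2 = 0.8083
beam 3: φ=90°, α=30°
  d=(0.8660,0.5000)  start (3,1)  tX=0.4619 tY=0.6000  stride 1/|dx|=1.1547 1/|dy|=2.0000
    cross x-line → (4,1), t=0.4619
    cross y-line → (4,2), t=0.6000 (wall)
  → r_3 = 0.6000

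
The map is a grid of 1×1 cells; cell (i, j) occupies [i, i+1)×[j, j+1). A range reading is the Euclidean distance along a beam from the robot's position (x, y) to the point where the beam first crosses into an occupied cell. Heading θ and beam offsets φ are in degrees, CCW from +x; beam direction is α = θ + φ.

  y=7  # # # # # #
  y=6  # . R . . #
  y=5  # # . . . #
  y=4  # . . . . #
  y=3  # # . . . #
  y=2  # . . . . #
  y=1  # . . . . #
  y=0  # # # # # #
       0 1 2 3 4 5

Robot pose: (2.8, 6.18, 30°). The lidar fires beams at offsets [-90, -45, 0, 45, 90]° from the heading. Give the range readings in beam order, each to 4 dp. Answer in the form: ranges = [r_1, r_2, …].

ranges = [4.4000, 2.2776, 1.6400, 0.8489, 0.9469]

beam 1: φ=-90°, α=300°
  d=(0.5000,-0.8660)  start (2,6)  tX=0.4000 tY=0.2078  stride 1/|dx|=2.0000 1/|dy|=1.1547
    cross y-line → (2,5), t=0.2078
    cross x-line → (3,5), t=0.4000
    cross y-line → (3,4), t=1.3625
    cross x-line → (4,4), t=2.4000
    cross y-line → (4,3), t=2.5172
    cross y-line → (4,2), t=3.6719
    cross x-line → (5,2), t=4.4000 (wall)
  → r_1 = 4.4000
beam 2: φ=-45°, α=345°
  d=(0.9659,-0.2588)  start (2,6)  tX=0.2071 tY=0.6955  stride 1/|dx|=1.0353 1/|dy|=3.8637
    cross x-line → (3,6), t=0.2071
    cross y-line → (3,5), t=0.6955
    cross x-line → (4,5), t=1.2423
    cross x-line → (5,5), t=2.2776 (wall)
  → r_2 = 2.2776
beam 3: φ=0°, α=30°
  d=(0.8660,0.5000)  start (2,6)  tX=0.2309 tY=1.6400  stride 1/|dx|=1.1547 1/|dy|=2.0000
    cross x-line → (3,6), t=0.2309
    cross x-line → (4,6), t=1.3856
    cross y-line → (4,7), t=1.6400 (wall)
  → r_3 = 1.6400
beam 4: φ=45°, α=75°
  d=(0.2588,0.9659)  start (2,6)  tX=0.7727 tY=0.8489  stride 1/|dx|=3.8637 1/|dy|=1.0353
    cross x-line → (3,6), t=0.7727
    cross y-line → (3,7), t=0.8489 (wall)
  → r_4 = 0.8489
beam 5: φ=90°, α=120°
  d=(-0.5000,0.8660)  start (2,6)  tX=1.6000 tY=0.9469  stride 1/|dx|=2.0000 1/|dy|=1.1547
    cross y-line → (2,7), t=0.9469 (wall)
  → r_5 = 0.9469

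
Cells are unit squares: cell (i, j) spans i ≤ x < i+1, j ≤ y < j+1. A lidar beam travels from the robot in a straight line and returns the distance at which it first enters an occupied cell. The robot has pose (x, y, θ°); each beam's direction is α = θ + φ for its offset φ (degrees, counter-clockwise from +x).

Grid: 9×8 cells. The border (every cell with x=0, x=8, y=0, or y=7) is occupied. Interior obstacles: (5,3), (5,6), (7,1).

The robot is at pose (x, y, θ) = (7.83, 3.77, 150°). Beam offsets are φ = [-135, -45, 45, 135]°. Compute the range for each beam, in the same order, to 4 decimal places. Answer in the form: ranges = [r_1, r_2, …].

beam 1: φ=-135°, α=15°
  d=(0.9659,0.2588)  start (7,3)  tX=0.1760 tY=0.8887  stride 1/|dx|=1.0353 1/|dy|=3.8637
    cross x-line → (8,3), t=0.1760 (wall)
  → r_1 = 0.1760
beam 2: φ=-45°, α=105°
  d=(-0.2588,0.9659)  start (7,3)  tX=3.2069 tY=0.2381  stride 1/|dx|=3.8637 1/|dy|=1.0353
    cross y-line → (7,4), t=0.2381
    cross y-line → (7,5), t=1.2734
    cross y-line → (7,6), t=2.3087
    cross x-line → (6,6), t=3.2069
    cross y-line → (6,7), t=3.3439 (wall)
  → r_2 = 3.3439
beam 3: φ=45°, α=195°
  d=(-0.9659,-0.2588)  start (7,3)  tX=0.8593 tY=2.9751  stride 1/|dx|=1.0353 1/|dy|=3.8637
    cross x-line → (6,3), t=0.8593
    cross x-line → (5,3), t=1.8946 (wall)
  → r_3 = 1.8946
beam 4: φ=135°, α=285°
  d=(0.2588,-0.9659)  start (7,3)  tX=0.6568 tY=0.7972  stride 1/|dx|=3.8637 1/|dy|=1.0353
    cross x-line → (8,3), t=0.6568 (wall)
  → r_4 = 0.6568

ranges = [0.1760, 3.3439, 1.8946, 0.6568]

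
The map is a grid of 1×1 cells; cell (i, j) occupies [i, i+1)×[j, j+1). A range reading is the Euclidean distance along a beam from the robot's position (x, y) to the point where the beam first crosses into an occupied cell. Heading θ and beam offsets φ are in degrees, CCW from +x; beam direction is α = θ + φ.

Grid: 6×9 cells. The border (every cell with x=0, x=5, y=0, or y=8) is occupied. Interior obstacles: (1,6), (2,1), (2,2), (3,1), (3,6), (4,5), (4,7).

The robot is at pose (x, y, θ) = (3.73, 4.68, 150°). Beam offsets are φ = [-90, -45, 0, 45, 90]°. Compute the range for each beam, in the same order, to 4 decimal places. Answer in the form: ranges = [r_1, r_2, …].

ranges = [0.5400, 1.3666, 2.6400, 2.8263, 1.9399]

beam 1: φ=-90°, α=60°
  cosα=0.5000 sinα=0.8660 | (3,4) | tMaxX 0.5400 tMaxY 0.3695 | tΔX 2.0000 tΔY 1.1547
    t=0.3695 [y] (3,5)
    t=0.5400 [x] (4,5) — stop
  → r_1 = 0.5400
beam 2: φ=-45°, α=105°
  cosα=-0.2588 sinα=0.9659 | (3,4) | tMaxX 2.8205 tMaxY 0.3313 | tΔX 3.8637 tΔY 1.0353
    t=0.3313 [y] (3,5)
    t=1.3666 [y] (3,6) — stop
  → r_2 = 1.3666
beam 3: φ=0°, α=150°
  cosα=-0.8660 sinα=0.5000 | (3,4) | tMaxX 0.8429 tMaxY 0.6400 | tΔX 1.1547 tΔY 2.0000
    t=0.6400 [y] (3,5)
    t=0.8429 [x] (2,5)
    t=1.9976 [x] (1,5)
    t=2.6400 [y] (1,6) — stop
  → r_3 = 2.6400
beam 4: φ=45°, α=195°
  cosα=-0.9659 sinα=-0.2588 | (3,4) | tMaxX 0.7558 tMaxY 2.6273 | tΔX 1.0353 tΔY 3.8637
    t=0.7558 [x] (2,4)
    t=1.7910 [x] (1,4)
    t=2.6273 [y] (1,3)
    t=2.8263 [x] (0,3) — stop
  → r_4 = 2.8263
beam 5: φ=90°, α=240°
  cosα=-0.5000 sinα=-0.8660 | (3,4) | tMaxX 1.4600 tMaxY 0.7852 | tΔX 2.0000 tΔY 1.1547
    t=0.7852 [y] (3,3)
    t=1.4600 [x] (2,3)
    t=1.9399 [y] (2,2) — stop
  → r_5 = 1.9399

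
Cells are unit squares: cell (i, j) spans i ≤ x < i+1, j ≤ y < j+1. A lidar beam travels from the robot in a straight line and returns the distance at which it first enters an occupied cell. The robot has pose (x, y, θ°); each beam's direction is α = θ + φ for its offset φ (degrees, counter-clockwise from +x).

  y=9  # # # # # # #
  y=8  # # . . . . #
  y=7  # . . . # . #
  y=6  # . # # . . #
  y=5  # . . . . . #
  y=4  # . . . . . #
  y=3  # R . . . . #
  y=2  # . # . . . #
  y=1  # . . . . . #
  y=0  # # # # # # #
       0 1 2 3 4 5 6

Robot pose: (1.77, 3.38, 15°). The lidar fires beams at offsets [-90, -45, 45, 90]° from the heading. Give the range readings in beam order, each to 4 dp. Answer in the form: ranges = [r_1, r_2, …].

beam 1: φ=-90°, α=285°
  dir = (cos 285°, sin 285°) = (0.2588, -0.9659); from cell (1,3)
  next x-line at t=0.8887, next y-line at t=0.3934; Δt_x=3.8637, Δt_y=1.0353
    y: enter (1,2) at t=0.3934
    x: enter (2,2) at t=0.8887 ← occupied
  → r_1 = 0.8887
beam 2: φ=-45°, α=330°
  dir = (cos 330°, sin 330°) = (0.8660, -0.5000); from cell (1,3)
  next x-line at t=0.2656, next y-line at t=0.7600; Δt_x=1.1547, Δt_y=2.0000
    x: enter (2,3) at t=0.2656
    y: enter (2,2) at t=0.7600 ← occupied
  → r_2 = 0.7600
beam 3: φ=45°, α=60°
  dir = (cos 60°, sin 60°) = (0.5000, 0.8660); from cell (1,3)
  next x-line at t=0.4600, next y-line at t=0.7159; Δt_x=2.0000, Δt_y=1.1547
    x: enter (2,3) at t=0.4600
    y: enter (2,4) at t=0.7159
    y: enter (2,5) at t=1.8706
    x: enter (3,5) at t=2.4600
    y: enter (3,6) at t=3.0253 ← occupied
  → r_3 = 3.0253
beam 4: φ=90°, α=105°
  dir = (cos 105°, sin 105°) = (-0.2588, 0.9659); from cell (1,3)
  next x-line at t=2.9751, next y-line at t=0.6419; Δt_x=3.8637, Δt_y=1.0353
    y: enter (1,4) at t=0.6419
    y: enter (1,5) at t=1.6771
    y: enter (1,6) at t=2.7124
    x: enter (0,6) at t=2.9751 ← occupied
  → r_4 = 2.9751

ranges = [0.8887, 0.7600, 3.0253, 2.9751]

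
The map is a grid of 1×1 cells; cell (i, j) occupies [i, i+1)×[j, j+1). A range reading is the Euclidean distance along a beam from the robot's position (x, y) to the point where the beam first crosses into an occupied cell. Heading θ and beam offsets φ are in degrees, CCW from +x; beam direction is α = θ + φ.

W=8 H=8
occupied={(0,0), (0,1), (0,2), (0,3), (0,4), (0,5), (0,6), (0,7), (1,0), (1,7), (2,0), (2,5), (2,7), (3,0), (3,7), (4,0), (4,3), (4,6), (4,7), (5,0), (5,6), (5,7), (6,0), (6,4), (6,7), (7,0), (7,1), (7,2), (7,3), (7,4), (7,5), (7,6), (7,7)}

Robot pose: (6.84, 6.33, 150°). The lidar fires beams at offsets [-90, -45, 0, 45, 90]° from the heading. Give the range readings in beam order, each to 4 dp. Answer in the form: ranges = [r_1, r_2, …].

ranges = [0.3200, 0.6936, 0.9699, 0.8696, 1.5358]

beam 1: φ=-90°, α=60°
  cosα=0.5000 sinα=0.8660 | (6,6) | tMaxX 0.3200 tMaxY 0.7736 | tΔX 2.0000 tΔY 1.1547
    t=0.3200 [x] (7,6) — stop
  → r_1 = 0.3200
beam 2: φ=-45°, α=105°
  cosα=-0.2588 sinα=0.9659 | (6,6) | tMaxX 3.2455 tMaxY 0.6936 | tΔX 3.8637 tΔY 1.0353
    t=0.6936 [y] (6,7) — stop
  → r_2 = 0.6936
beam 3: φ=0°, α=150°
  cosα=-0.8660 sinα=0.5000 | (6,6) | tMaxX 0.9699 tMaxY 1.3400 | tΔX 1.1547 tΔY 2.0000
    t=0.9699 [x] (5,6) — stop
  → r_3 = 0.9699
beam 4: φ=45°, α=195°
  cosα=-0.9659 sinα=-0.2588 | (6,6) | tMaxX 0.8696 tMaxY 1.2750 | tΔX 1.0353 tΔY 3.8637
    t=0.8696 [x] (5,6) — stop
  → r_4 = 0.8696
beam 5: φ=90°, α=240°
  cosα=-0.5000 sinα=-0.8660 | (6,6) | tMaxX 1.6800 tMaxY 0.3811 | tΔX 2.0000 tΔY 1.1547
    t=0.3811 [y] (6,5)
    t=1.5358 [y] (6,4) — stop
  → r_5 = 1.5358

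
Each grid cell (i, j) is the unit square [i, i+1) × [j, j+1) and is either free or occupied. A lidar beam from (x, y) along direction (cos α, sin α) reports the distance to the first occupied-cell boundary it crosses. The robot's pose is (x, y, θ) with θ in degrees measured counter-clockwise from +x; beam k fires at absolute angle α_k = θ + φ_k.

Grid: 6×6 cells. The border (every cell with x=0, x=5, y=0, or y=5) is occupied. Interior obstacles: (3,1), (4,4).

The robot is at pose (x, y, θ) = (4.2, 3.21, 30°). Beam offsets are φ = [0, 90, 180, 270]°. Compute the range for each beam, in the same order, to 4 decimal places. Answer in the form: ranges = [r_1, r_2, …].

ranges = [0.9238, 2.0669, 3.6950, 1.6000]

beam 1: φ=0°, α=30°
  dir = (cos 30°, sin 30°) = (0.8660, 0.5000); from cell (4,3)
  next x-line at t=0.9238, next y-line at t=1.5800; Δt_x=1.1547, Δt_y=2.0000
    x: enter (5,3) at t=0.9238 ← occupied
  → r_1 = 0.9238
beam 2: φ=90°, α=120°
  dir = (cos 120°, sin 120°) = (-0.5000, 0.8660); from cell (4,3)
  next x-line at t=0.4000, next y-line at t=0.9122; Δt_x=2.0000, Δt_y=1.1547
    x: enter (3,3) at t=0.4000
    y: enter (3,4) at t=0.9122
    y: enter (3,5) at t=2.0669 ← occupied
  → r_2 = 2.0669
beam 3: φ=180°, α=210°
  dir = (cos 210°, sin 210°) = (-0.8660, -0.5000); from cell (4,3)
  next x-line at t=0.2309, next y-line at t=0.4200; Δt_x=1.1547, Δt_y=2.0000
    x: enter (3,3) at t=0.2309
    y: enter (3,2) at t=0.4200
    x: enter (2,2) at t=1.3856
    y: enter (2,1) at t=2.4200
    x: enter (1,1) at t=2.5403
    x: enter (0,1) at t=3.6950 ← occupied
  → r_3 = 3.6950
beam 4: φ=270°, α=300°
  dir = (cos 300°, sin 300°) = (0.5000, -0.8660); from cell (4,3)
  next x-line at t=1.6000, next y-line at t=0.2425; Δt_x=2.0000, Δt_y=1.1547
    y: enter (4,2) at t=0.2425
    y: enter (4,1) at t=1.3972
    x: enter (5,1) at t=1.6000 ← occupied
  → r_4 = 1.6000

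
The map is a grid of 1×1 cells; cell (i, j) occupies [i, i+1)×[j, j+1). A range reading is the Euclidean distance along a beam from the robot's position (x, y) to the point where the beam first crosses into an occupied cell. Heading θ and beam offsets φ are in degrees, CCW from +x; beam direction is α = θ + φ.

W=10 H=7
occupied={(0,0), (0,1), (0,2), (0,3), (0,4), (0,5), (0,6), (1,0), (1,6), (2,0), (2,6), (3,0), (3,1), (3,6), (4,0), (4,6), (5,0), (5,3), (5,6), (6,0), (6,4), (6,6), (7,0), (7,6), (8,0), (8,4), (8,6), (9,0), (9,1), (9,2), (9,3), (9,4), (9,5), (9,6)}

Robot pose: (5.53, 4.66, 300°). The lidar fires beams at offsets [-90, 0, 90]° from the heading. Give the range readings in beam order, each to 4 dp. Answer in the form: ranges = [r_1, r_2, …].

ranges = [5.2308, 0.7621, 0.5427]

beam 1: φ=-90°, α=210°
  cosα=-0.8660 sinα=-0.5000 | (5,4) | tMaxX 0.6120 tMaxY 1.3200 | tΔX 1.1547 tΔY 2.0000
    t=0.6120 [x] (4,4)
    t=1.3200 [y] (4,3)
    t=1.7667 [x] (3,3)
    t=2.9214 [x] (2,3)
    t=3.3200 [y] (2,2)
    t=4.0761 [x] (1,2)
    t=5.2308 [x] (0,2) — stop
  → r_1 = 5.2308
beam 2: φ=0°, α=300°
  cosα=0.5000 sinα=-0.8660 | (5,4) | tMaxX 0.9400 tMaxY 0.7621 | tΔX 2.0000 tΔY 1.1547
    t=0.7621 [y] (5,3) — stop
  → r_2 = 0.7621
beam 3: φ=90°, α=30°
  cosα=0.8660 sinα=0.5000 | (5,4) | tMaxX 0.5427 tMaxY 0.6800 | tΔX 1.1547 tΔY 2.0000
    t=0.5427 [x] (6,4) — stop
  → r_3 = 0.5427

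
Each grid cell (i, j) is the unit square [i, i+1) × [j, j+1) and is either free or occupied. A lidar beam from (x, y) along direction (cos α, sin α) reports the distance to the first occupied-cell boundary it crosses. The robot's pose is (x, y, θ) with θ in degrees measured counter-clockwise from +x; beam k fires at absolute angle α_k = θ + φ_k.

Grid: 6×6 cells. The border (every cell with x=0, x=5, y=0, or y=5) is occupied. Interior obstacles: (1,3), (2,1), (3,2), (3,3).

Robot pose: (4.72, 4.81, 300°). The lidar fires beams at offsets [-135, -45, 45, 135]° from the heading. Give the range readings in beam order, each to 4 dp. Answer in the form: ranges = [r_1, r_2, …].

beam 1: φ=-135°, α=165°
  cosα=-0.9659 sinα=0.2588 | (4,4) | tMaxX 0.7454 tMaxY 0.7341 | tΔX 1.0353 tΔY 3.8637
    t=0.7341 [y] (4,5) — stop
  → r_1 = 0.7341
beam 2: φ=-45°, α=255°
  cosα=-0.2588 sinα=-0.9659 | (4,4) | tMaxX 2.7819 tMaxY 0.8386 | tΔX 3.8637 tΔY 1.0353
    t=0.8386 [y] (4,3)
    t=1.8738 [y] (4,2)
    t=2.7819 [x] (3,2) — stop
  → r_2 = 2.7819
beam 3: φ=45°, α=345°
  cosα=0.9659 sinα=-0.2588 | (4,4) | tMaxX 0.2899 tMaxY 3.1296 | tΔX 1.0353 tΔY 3.8637
    t=0.2899 [x] (5,4) — stop
  → r_3 = 0.2899
beam 4: φ=135°, α=75°
  cosα=0.2588 sinα=0.9659 | (4,4) | tMaxX 1.0818 tMaxY 0.1967 | tΔX 3.8637 tΔY 1.0353
    t=0.1967 [y] (4,5) — stop
  → r_4 = 0.1967

ranges = [0.7341, 2.7819, 0.2899, 0.1967]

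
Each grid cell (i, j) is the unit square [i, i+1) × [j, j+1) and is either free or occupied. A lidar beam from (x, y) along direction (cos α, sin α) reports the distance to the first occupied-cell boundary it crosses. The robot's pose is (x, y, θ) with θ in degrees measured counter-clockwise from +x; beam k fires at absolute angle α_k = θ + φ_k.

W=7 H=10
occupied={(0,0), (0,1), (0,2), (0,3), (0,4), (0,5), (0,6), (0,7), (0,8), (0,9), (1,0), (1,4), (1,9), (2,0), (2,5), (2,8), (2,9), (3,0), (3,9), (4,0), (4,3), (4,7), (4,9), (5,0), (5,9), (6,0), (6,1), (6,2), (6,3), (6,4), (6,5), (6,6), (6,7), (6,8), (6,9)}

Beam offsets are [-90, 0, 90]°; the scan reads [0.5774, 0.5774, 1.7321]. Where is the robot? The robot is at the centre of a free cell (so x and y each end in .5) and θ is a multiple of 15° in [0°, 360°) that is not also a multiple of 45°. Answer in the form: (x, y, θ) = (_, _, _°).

(x, y, θ) = (5.5, 1.5, 30°)

Candidates: 35 free-cell centres × 16 headings = 560 poses. Raycast each; keep the one whose scan matches to 4 dp.
  (1.5, 5.5, 255°): beam 1 = 0.5176 ≠ 0.5774 ✗
  (3.5, 3.5, 255°): beam 1 = 1.9319 ≠ 0.5774 ✗
  (5.5, 8.5, 150°): beam 2 = 1.0000 ≠ 0.5774 ✗
  (4.5, 6.5, 285°): beam 1 = 1.9319 ≠ 0.5774 ✗
  (5.5, 3.5, 30°): beam 1 = 1.0000 ≠ 0.5774 ✗
  …
  (5.5, 1.5, 30°): r_1=0.5774, r_2=0.5774, r_3=1.7321 — all match ✓
Only this pose fits every beam.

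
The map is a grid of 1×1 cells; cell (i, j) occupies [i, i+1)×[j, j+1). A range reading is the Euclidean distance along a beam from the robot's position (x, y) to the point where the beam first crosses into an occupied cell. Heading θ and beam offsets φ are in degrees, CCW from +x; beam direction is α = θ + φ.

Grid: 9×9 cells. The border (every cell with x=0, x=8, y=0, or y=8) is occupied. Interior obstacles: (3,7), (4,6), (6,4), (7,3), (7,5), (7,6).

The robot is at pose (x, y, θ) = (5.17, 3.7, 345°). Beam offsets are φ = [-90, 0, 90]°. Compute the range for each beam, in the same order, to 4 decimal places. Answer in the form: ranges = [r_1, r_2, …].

ranges = [2.7952, 1.8946, 4.4517]

beam 1: φ=-90°, α=255°
  d=(-0.2588,-0.9659)  start (5,3)  tX=0.6568 tY=0.7247  stride 1/|dx|=3.8637 1/|dy|=1.0353
    cross x-line → (4,3), t=0.6568
    cross y-line → (4,2), t=0.7247
    cross y-line → (4,1), t=1.7600
    cross y-line → (4,0), t=2.7952 (wall)
  → r_1 = 2.7952
beam 2: φ=0°, α=345°
  d=(0.9659,-0.2588)  start (5,3)  tX=0.8593 tY=2.7046  stride 1/|dx|=1.0353 1/|dy|=3.8637
    cross x-line → (6,3), t=0.8593
    cross x-line → (7,3), t=1.8946 (wall)
  → r_2 = 1.8946
beam 3: φ=90°, α=75°
  d=(0.2588,0.9659)  start (5,3)  tX=3.2069 tY=0.3106  stride 1/|dx|=3.8637 1/|dy|=1.0353
    cross y-line → (5,4), t=0.3106
    cross y-line → (5,5), t=1.3459
    cross y-line → (5,6), t=2.3811
    cross x-line → (6,6), t=3.2069
    cross y-line → (6,7), t=3.4164
    cross y-line → (6,8), t=4.4517 (wall)
  → r_3 = 4.4517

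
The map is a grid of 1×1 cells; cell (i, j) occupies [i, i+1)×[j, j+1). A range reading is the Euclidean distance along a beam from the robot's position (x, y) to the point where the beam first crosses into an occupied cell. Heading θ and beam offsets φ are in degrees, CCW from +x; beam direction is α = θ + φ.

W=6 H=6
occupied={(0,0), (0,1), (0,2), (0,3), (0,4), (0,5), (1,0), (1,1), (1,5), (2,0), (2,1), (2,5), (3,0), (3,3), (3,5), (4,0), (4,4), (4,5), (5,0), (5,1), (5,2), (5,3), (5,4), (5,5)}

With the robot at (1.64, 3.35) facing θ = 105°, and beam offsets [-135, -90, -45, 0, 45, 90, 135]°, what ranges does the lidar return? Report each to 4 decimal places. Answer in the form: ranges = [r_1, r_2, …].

ranges = [3.8798, 1.4080, 1.9053, 1.7082, 0.7390, 0.6626, 1.2800]

beam 1: φ=-135°, α=330°
  dir = (cos 330°, sin 330°) = (0.8660, -0.5000); from cell (1,3)
  next x-line at t=0.4157, next y-line at t=0.7000; Δt_x=1.1547, Δt_y=2.0000
    x: enter (2,3) at t=0.4157
    y: enter (2,2) at t=0.7000
    x: enter (3,2) at t=1.5704
    y: enter (3,1) at t=2.7000
    x: enter (4,1) at t=2.7251
    x: enter (5,1) at t=3.8798 ← occupied
  → r_1 = 3.8798
beam 2: φ=-90°, α=15°
  dir = (cos 15°, sin 15°) = (0.9659, 0.2588); from cell (1,3)
  next x-line at t=0.3727, next y-line at t=2.5114; Δt_x=1.0353, Δt_y=3.8637
    x: enter (2,3) at t=0.3727
    x: enter (3,3) at t=1.4080 ← occupied
  → r_2 = 1.4080
beam 3: φ=-45°, α=60°
  dir = (cos 60°, sin 60°) = (0.5000, 0.8660); from cell (1,3)
  next x-line at t=0.7200, next y-line at t=0.7506; Δt_x=2.0000, Δt_y=1.1547
    x: enter (2,3) at t=0.7200
    y: enter (2,4) at t=0.7506
    y: enter (2,5) at t=1.9053 ← occupied
  → r_3 = 1.9053
beam 4: φ=0°, α=105°
  dir = (cos 105°, sin 105°) = (-0.2588, 0.9659); from cell (1,3)
  next x-line at t=2.4728, next y-line at t=0.6729; Δt_x=3.8637, Δt_y=1.0353
    y: enter (1,4) at t=0.6729
    y: enter (1,5) at t=1.7082 ← occupied
  → r_4 = 1.7082
beam 5: φ=45°, α=150°
  dir = (cos 150°, sin 150°) = (-0.8660, 0.5000); from cell (1,3)
  next x-line at t=0.7390, next y-line at t=1.3000; Δt_x=1.1547, Δt_y=2.0000
    x: enter (0,3) at t=0.7390 ← occupied
  → r_5 = 0.7390
beam 6: φ=90°, α=195°
  dir = (cos 195°, sin 195°) = (-0.9659, -0.2588); from cell (1,3)
  next x-line at t=0.6626, next y-line at t=1.3523; Δt_x=1.0353, Δt_y=3.8637
    x: enter (0,3) at t=0.6626 ← occupied
  → r_6 = 0.6626
beam 7: φ=135°, α=240°
  dir = (cos 240°, sin 240°) = (-0.5000, -0.8660); from cell (1,3)
  next x-line at t=1.2800, next y-line at t=0.4041; Δt_x=2.0000, Δt_y=1.1547
    y: enter (1,2) at t=0.4041
    x: enter (0,2) at t=1.2800 ← occupied
  → r_7 = 1.2800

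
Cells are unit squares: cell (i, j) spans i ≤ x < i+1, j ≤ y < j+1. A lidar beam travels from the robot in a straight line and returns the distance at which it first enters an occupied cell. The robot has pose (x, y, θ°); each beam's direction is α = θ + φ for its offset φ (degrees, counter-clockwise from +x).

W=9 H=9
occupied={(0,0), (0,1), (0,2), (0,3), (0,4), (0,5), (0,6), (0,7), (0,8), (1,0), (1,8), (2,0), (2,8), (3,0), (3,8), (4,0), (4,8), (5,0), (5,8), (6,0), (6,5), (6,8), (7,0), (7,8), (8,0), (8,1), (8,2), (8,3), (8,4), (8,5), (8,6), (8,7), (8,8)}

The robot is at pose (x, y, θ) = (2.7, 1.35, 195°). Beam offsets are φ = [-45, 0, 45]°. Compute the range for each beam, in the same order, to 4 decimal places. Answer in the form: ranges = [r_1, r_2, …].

ranges = [1.9630, 1.3523, 0.4041]

beam 1: φ=-45°, α=150°
  cosα=-0.8660 sinα=0.5000 | (2,1) | tMaxX 0.8083 tMaxY 1.3000 | tΔX 1.1547 tΔY 2.0000
    t=0.8083 [x] (1,1)
    t=1.3000 [y] (1,2)
    t=1.9630 [x] (0,2) — stop
  → r_1 = 1.9630
beam 2: φ=0°, α=195°
  cosα=-0.9659 sinα=-0.2588 | (2,1) | tMaxX 0.7247 tMaxY 1.3523 | tΔX 1.0353 tΔY 3.8637
    t=0.7247 [x] (1,1)
    t=1.3523 [y] (1,0) — stop
  → r_2 = 1.3523
beam 3: φ=45°, α=240°
  cosα=-0.5000 sinα=-0.8660 | (2,1) | tMaxX 1.4000 tMaxY 0.4041 | tΔX 2.0000 tΔY 1.1547
    t=0.4041 [y] (2,0) — stop
  → r_3 = 0.4041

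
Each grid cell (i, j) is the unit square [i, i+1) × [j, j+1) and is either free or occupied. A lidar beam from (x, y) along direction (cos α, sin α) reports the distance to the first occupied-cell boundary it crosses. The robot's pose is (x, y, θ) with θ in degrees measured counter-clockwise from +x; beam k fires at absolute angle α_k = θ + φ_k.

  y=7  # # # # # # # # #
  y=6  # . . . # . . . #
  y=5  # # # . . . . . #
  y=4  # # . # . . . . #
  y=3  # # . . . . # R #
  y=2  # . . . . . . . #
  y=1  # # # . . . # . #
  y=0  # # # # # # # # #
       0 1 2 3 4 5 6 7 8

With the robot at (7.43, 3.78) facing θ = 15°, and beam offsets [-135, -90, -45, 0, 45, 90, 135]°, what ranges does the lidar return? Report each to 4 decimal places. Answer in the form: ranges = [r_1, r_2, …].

beam 1: φ=-135°, α=240°
  cosα=-0.5000 sinα=-0.8660 | (7,3) | tMaxX 0.8600 tMaxY 0.9007 | tΔX 2.0000 tΔY 1.1547
    t=0.8600 [x] (6,3) — stop
  → r_1 = 0.8600
beam 2: φ=-90°, α=285°
  cosα=0.2588 sinα=-0.9659 | (7,3) | tMaxX 2.2023 tMaxY 0.8075 | tΔX 3.8637 tΔY 1.0353
    t=0.8075 [y] (7,2)
    t=1.8428 [y] (7,1)
    t=2.2023 [x] (8,1) — stop
  → r_2 = 2.2023
beam 3: φ=-45°, α=330°
  cosα=0.8660 sinα=-0.5000 | (7,3) | tMaxX 0.6582 tMaxY 1.5600 | tΔX 1.1547 tΔY 2.0000
    t=0.6582 [x] (8,3) — stop
  → r_3 = 0.6582
beam 4: φ=0°, α=15°
  cosα=0.9659 sinα=0.2588 | (7,3) | tMaxX 0.5901 tMaxY 0.8500 | tΔX 1.0353 tΔY 3.8637
    t=0.5901 [x] (8,3) — stop
  → r_4 = 0.5901
beam 5: φ=45°, α=60°
  cosα=0.5000 sinα=0.8660 | (7,3) | tMaxX 1.1400 tMaxY 0.2540 | tΔX 2.0000 tΔY 1.1547
    t=0.2540 [y] (7,4)
    t=1.1400 [x] (8,4) — stop
  → r_5 = 1.1400
beam 6: φ=90°, α=105°
  cosα=-0.2588 sinα=0.9659 | (7,3) | tMaxX 1.6614 tMaxY 0.2278 | tΔX 3.8637 tΔY 1.0353
    t=0.2278 [y] (7,4)
    t=1.2630 [y] (7,5)
    t=1.6614 [x] (6,5)
    t=2.2983 [y] (6,6)
    t=3.3336 [y] (6,7) — stop
  → r_6 = 3.3336
beam 7: φ=135°, α=150°
  cosα=-0.8660 sinα=0.5000 | (7,3) | tMaxX 0.4965 tMaxY 0.4400 | tΔX 1.1547 tΔY 2.0000
    t=0.4400 [y] (7,4)
    t=0.4965 [x] (6,4)
    t=1.6512 [x] (5,4)
    t=2.4400 [y] (5,5)
    t=2.8059 [x] (4,5)
    t=3.9606 [x] (3,5)
    t=4.4400 [y] (3,6)
    t=5.1153 [x] (2,6)
    t=6.2700 [x] (1,6)
    t=6.4400 [y] (1,7) — stop
  → r_7 = 6.4400

ranges = [0.8600, 2.2023, 0.6582, 0.5901, 1.1400, 3.3336, 6.4400]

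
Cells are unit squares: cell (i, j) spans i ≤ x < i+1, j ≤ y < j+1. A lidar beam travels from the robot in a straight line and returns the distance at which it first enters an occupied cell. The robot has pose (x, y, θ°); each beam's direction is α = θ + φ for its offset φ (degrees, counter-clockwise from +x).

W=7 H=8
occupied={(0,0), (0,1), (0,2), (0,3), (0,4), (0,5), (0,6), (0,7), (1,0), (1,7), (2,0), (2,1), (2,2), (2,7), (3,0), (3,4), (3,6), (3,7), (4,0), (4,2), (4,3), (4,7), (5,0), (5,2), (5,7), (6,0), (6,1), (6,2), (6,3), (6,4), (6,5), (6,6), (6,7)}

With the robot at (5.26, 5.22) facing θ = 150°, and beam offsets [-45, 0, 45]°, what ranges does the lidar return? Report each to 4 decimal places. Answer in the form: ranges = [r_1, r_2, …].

ranges = [1.8428, 1.5600, 1.3044]

beam 1: φ=-45°, α=105°
  d=(-0.2588,0.9659)  start (5,5)  tX=1.0046 tY=0.8075  stride 1/|dx|=3.8637 1/|dy|=1.0353
    cross y-line → (5,6), t=0.8075
    cross x-line → (4,6), t=1.0046
    cross y-line → (4,7), t=1.8428 (wall)
  → r_1 = 1.8428
beam 2: φ=0°, α=150°
  d=(-0.8660,0.5000)  start (5,5)  tX=0.3002 tY=1.5600  stride 1/|dx|=1.1547 1/|dy|=2.0000
    cross x-line → (4,5), t=0.3002
    cross x-line → (3,5), t=1.4549
    cross y-line → (3,6), t=1.5600 (wall)
  → r_2 = 1.5600
beam 3: φ=45°, α=195°
  d=(-0.9659,-0.2588)  start (5,5)  tX=0.2692 tY=0.8500  stride 1/|dx|=1.0353 1/|dy|=3.8637
    cross x-line → (4,5), t=0.2692
    cross y-line → (4,4), t=0.8500
    cross x-line → (3,4), t=1.3044 (wall)
  → r_3 = 1.3044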